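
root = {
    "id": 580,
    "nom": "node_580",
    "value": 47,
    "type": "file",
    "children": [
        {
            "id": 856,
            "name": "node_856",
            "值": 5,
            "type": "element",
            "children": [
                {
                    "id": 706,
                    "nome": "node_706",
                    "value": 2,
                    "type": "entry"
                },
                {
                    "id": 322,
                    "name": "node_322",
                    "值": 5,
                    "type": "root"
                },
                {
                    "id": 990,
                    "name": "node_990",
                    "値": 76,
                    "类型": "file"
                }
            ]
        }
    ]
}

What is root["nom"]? "node_580"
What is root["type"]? "file"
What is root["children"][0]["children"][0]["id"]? 706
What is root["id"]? 580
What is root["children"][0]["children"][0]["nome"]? "node_706"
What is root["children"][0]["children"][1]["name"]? "node_322"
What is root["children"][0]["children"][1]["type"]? "root"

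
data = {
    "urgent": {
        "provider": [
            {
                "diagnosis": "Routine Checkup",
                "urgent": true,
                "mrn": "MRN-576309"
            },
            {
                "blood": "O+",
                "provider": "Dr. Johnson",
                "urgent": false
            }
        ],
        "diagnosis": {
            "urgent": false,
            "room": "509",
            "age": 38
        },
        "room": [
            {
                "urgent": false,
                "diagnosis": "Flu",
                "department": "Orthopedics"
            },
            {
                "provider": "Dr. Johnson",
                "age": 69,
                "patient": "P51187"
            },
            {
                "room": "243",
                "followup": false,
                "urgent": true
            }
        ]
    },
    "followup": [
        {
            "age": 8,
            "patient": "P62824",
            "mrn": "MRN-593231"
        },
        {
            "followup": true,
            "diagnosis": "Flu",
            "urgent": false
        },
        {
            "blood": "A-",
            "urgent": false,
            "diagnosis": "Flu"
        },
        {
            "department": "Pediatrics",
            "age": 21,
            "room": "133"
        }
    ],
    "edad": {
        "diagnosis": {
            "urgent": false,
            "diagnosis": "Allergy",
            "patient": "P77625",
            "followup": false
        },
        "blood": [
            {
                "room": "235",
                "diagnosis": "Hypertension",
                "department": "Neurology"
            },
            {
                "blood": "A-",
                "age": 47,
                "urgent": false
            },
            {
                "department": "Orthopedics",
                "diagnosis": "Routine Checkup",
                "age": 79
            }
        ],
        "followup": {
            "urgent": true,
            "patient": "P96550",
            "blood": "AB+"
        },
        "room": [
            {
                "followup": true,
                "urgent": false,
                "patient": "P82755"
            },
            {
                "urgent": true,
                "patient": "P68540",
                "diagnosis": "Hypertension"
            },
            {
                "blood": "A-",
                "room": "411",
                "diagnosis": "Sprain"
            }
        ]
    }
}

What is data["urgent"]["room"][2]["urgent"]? True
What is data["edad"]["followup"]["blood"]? "AB+"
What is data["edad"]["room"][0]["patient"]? "P82755"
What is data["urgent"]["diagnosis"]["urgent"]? False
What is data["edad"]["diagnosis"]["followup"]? False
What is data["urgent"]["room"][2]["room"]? "243"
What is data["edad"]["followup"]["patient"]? "P96550"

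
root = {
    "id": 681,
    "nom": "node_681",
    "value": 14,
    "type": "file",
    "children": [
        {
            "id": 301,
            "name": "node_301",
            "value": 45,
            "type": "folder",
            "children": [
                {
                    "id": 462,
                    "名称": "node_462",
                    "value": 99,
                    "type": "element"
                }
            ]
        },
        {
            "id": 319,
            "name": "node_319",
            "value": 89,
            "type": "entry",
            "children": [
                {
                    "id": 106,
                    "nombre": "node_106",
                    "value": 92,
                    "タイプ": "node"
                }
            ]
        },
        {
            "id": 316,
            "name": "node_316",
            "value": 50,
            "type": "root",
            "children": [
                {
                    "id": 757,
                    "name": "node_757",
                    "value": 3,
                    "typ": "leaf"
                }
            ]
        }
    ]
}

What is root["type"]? "file"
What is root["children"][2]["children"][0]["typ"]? "leaf"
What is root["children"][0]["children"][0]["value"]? 99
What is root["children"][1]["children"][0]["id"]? 106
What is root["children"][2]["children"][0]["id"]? 757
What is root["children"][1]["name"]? "node_319"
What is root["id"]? 681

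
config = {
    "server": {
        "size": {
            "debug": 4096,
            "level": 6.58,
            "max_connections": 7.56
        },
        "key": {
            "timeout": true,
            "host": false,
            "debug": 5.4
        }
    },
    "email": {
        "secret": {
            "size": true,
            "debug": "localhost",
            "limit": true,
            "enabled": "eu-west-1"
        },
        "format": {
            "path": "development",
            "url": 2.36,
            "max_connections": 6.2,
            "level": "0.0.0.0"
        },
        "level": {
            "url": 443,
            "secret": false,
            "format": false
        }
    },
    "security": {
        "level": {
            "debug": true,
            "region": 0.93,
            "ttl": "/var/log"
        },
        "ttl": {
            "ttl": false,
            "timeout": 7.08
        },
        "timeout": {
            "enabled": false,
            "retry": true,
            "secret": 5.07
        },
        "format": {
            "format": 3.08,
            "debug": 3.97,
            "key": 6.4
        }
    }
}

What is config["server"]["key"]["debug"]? 5.4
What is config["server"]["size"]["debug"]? 4096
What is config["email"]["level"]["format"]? False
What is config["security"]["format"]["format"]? 3.08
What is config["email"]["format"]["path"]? "development"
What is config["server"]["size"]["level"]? 6.58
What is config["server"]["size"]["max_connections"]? 7.56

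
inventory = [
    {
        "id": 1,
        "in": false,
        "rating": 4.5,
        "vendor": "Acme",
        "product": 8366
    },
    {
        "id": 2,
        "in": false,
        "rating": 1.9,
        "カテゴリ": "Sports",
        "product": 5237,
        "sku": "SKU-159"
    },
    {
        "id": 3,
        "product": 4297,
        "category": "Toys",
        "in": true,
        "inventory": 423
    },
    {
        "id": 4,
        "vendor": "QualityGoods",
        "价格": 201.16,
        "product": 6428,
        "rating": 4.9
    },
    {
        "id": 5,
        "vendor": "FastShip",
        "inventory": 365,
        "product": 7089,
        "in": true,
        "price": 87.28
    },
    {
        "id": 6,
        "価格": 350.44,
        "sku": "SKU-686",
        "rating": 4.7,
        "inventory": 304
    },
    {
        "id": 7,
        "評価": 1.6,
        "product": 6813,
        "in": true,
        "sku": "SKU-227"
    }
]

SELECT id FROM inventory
[1, 2, 3, 4, 5, 6, 7]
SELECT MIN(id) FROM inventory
1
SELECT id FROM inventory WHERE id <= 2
[1, 2]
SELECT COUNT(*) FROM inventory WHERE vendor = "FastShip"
1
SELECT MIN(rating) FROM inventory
1.9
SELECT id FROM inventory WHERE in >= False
[1, 2, 3, 5, 7]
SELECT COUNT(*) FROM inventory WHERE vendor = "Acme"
1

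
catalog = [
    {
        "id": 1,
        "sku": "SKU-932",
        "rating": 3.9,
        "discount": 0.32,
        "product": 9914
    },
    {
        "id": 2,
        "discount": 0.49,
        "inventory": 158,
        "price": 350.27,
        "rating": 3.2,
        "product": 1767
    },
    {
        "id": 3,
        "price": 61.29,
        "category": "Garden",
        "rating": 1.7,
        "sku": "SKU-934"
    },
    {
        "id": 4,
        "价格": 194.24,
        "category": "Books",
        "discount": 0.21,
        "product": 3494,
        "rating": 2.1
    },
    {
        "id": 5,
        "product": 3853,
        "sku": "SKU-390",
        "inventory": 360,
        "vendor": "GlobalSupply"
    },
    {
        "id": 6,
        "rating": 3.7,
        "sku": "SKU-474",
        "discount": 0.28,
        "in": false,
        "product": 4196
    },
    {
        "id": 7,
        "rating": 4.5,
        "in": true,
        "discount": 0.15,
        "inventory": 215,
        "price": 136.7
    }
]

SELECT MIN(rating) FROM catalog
1.7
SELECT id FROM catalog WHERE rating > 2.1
[1, 2, 6, 7]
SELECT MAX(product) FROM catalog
9914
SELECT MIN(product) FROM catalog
1767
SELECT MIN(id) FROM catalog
1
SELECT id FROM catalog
[1, 2, 3, 4, 5, 6, 7]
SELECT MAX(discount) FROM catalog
0.49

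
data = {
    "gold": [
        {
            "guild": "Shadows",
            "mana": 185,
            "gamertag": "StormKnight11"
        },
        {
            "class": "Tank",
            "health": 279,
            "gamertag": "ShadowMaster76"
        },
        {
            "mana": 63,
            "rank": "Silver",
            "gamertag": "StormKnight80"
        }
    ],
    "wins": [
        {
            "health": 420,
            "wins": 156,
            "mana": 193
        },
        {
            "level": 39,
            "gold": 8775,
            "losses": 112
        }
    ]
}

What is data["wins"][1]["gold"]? 8775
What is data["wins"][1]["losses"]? 112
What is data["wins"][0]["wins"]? 156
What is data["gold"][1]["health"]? 279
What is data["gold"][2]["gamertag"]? "StormKnight80"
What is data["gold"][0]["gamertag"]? "StormKnight11"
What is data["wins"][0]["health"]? 420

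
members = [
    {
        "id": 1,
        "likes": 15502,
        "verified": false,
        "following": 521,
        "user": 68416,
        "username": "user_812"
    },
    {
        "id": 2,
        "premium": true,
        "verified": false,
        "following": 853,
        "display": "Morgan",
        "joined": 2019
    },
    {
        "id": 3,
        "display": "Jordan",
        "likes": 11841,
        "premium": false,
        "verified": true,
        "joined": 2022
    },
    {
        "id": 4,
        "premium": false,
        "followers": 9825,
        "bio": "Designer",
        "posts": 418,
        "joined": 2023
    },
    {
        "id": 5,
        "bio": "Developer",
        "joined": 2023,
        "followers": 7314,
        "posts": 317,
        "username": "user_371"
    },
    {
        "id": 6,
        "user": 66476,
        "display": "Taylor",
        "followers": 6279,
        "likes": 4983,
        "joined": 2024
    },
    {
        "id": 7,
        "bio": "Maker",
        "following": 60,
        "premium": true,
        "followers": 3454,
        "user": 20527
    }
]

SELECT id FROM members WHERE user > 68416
[]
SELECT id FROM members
[1, 2, 3, 4, 5, 6, 7]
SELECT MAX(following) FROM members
853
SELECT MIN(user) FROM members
20527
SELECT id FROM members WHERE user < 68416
[6, 7]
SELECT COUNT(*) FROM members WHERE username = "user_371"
1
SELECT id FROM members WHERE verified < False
[]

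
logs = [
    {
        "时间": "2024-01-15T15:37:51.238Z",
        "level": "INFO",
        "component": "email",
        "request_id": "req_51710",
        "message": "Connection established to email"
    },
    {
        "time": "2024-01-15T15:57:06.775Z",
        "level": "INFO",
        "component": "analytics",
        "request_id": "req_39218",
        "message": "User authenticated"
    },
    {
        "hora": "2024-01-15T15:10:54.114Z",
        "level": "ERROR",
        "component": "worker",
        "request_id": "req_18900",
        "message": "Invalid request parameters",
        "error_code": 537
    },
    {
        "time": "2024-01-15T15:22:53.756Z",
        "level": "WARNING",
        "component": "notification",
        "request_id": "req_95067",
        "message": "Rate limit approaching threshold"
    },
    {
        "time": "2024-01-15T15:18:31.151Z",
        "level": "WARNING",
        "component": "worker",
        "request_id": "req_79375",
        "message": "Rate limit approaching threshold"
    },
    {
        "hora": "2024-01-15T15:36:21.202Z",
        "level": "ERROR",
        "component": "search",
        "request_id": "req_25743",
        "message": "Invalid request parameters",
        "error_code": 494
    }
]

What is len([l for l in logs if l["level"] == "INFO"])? 2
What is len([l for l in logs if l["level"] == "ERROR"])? 2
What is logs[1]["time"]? "2024-01-15T15:57:06.775Z"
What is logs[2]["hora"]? "2024-01-15T15:10:54.114Z"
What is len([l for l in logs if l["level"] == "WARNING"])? 2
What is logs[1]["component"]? "analytics"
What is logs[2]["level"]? "ERROR"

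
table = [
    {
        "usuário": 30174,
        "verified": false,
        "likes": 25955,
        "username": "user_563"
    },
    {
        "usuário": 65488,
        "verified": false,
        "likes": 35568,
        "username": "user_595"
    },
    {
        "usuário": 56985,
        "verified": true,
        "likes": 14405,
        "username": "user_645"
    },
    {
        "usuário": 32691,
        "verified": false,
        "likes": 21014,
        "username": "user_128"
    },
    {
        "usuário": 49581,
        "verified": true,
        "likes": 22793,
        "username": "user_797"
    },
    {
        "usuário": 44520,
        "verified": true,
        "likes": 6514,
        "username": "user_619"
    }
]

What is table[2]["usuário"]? 56985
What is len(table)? 6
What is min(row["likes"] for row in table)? 6514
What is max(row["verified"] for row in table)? True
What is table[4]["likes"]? 22793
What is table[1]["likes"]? 35568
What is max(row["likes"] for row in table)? 35568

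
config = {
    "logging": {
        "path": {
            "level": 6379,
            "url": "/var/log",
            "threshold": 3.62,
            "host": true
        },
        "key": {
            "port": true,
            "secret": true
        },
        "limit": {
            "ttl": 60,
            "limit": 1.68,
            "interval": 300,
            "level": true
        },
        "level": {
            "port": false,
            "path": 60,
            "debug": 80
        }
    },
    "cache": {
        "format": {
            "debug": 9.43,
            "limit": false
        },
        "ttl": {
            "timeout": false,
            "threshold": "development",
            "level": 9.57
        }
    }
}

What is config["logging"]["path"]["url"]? "/var/log"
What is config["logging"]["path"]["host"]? True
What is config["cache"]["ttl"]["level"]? 9.57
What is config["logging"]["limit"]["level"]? True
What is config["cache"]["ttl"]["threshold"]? "development"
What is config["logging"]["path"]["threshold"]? 3.62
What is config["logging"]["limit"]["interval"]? 300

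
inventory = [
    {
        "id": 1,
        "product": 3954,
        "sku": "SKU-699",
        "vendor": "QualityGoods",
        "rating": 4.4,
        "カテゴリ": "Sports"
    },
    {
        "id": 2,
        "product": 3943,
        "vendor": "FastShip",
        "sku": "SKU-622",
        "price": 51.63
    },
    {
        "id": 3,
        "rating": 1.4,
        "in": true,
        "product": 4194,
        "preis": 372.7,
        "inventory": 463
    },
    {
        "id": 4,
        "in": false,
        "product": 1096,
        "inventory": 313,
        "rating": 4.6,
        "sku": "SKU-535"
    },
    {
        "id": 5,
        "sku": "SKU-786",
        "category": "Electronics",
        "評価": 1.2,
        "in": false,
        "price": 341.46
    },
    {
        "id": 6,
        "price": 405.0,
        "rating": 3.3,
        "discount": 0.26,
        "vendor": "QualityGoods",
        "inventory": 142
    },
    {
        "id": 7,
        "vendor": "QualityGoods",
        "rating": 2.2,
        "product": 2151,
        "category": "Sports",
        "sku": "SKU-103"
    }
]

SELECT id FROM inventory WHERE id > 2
[3, 4, 5, 6, 7]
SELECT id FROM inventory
[1, 2, 3, 4, 5, 6, 7]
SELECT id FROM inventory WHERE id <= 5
[1, 2, 3, 4, 5]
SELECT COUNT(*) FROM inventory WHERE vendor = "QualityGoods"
3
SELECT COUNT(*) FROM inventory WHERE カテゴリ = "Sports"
1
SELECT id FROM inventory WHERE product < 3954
[2, 4, 7]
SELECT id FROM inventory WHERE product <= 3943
[2, 4, 7]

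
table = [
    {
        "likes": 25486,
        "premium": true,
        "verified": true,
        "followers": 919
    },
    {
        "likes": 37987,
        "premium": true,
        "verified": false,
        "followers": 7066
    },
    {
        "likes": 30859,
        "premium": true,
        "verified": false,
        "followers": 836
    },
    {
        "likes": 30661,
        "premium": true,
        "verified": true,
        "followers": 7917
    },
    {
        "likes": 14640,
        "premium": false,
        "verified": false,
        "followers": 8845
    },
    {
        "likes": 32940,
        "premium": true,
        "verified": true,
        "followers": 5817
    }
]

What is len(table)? 6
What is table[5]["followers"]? 5817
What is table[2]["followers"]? 836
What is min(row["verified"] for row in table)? False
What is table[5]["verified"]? True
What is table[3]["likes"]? 30661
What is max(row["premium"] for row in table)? True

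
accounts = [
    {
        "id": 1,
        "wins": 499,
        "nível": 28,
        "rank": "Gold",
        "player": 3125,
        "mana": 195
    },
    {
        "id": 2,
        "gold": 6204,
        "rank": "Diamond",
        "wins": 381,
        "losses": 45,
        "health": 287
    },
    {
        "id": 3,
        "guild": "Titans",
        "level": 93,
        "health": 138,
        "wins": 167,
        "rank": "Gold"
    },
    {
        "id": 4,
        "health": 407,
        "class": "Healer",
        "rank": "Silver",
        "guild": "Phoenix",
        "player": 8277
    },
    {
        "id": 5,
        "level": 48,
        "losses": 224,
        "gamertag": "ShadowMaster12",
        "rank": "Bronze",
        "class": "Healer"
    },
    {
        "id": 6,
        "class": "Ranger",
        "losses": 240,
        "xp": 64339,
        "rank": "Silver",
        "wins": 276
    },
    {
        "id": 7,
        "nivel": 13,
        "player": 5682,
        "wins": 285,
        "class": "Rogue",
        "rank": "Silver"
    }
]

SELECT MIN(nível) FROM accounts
28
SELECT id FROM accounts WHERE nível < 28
[]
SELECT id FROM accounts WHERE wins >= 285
[1, 2, 7]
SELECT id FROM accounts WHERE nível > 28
[]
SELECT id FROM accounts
[1, 2, 3, 4, 5, 6, 7]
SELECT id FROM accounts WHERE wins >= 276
[1, 2, 6, 7]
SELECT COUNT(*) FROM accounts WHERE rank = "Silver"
3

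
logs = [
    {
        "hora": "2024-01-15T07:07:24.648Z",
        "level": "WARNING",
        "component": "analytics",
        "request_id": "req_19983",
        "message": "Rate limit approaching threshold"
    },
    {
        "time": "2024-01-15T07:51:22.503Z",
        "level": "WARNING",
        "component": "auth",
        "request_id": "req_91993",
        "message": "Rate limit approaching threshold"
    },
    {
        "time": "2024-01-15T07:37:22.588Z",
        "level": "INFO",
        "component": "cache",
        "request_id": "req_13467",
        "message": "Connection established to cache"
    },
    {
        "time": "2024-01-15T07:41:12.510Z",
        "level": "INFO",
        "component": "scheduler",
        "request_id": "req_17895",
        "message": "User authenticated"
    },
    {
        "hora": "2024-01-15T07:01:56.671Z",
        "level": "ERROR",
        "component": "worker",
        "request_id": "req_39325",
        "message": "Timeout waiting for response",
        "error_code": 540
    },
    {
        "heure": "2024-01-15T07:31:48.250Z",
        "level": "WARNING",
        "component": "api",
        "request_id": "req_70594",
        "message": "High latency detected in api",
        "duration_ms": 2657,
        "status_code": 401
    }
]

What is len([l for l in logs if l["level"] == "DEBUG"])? 0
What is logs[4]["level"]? "ERROR"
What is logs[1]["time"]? "2024-01-15T07:51:22.503Z"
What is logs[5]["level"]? "WARNING"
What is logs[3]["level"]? "INFO"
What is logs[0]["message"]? "Rate limit approaching threshold"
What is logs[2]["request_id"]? "req_13467"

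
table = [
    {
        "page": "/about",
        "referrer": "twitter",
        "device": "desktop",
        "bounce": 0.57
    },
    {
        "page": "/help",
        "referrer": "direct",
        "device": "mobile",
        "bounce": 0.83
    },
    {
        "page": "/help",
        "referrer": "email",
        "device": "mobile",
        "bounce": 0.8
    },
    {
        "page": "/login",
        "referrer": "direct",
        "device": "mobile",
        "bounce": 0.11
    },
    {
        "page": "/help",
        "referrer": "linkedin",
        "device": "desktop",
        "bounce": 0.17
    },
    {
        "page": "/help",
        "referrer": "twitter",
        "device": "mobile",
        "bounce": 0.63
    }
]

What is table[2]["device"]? "mobile"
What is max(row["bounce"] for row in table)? 0.83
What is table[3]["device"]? "mobile"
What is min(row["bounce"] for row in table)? 0.11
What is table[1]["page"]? "/help"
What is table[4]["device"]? "desktop"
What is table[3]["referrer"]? "direct"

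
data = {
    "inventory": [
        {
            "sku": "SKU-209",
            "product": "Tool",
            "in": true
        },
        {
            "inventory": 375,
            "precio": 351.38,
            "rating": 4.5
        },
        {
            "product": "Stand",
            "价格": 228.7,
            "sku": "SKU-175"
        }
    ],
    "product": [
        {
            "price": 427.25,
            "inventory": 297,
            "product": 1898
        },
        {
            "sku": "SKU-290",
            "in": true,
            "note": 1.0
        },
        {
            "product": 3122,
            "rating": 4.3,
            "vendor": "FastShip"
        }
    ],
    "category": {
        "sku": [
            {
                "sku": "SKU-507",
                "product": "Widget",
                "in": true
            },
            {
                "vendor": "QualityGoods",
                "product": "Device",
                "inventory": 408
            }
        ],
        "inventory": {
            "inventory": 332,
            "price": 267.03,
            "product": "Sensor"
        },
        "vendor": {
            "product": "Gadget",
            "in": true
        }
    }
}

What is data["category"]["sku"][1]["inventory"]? 408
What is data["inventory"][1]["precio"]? 351.38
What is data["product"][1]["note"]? 1.0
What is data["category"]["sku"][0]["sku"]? "SKU-507"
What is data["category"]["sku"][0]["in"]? True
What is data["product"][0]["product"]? 1898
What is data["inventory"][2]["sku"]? "SKU-175"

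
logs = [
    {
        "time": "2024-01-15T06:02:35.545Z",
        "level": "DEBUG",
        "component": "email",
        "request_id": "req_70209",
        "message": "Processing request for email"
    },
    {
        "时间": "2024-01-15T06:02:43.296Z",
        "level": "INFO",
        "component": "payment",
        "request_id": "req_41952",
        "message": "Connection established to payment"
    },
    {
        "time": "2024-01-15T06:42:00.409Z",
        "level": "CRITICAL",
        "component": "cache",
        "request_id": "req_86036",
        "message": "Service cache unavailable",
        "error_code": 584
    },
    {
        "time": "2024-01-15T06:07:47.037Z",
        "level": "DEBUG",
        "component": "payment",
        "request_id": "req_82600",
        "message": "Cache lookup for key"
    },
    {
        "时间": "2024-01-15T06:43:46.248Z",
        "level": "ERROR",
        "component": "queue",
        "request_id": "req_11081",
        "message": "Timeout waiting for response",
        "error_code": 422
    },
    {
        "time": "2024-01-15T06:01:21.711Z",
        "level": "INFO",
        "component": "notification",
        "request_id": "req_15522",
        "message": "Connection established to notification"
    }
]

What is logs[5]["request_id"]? "req_15522"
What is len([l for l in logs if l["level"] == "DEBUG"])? 2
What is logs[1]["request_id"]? "req_41952"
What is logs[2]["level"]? "CRITICAL"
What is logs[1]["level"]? "INFO"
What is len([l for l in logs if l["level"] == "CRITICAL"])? 1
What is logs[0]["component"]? "email"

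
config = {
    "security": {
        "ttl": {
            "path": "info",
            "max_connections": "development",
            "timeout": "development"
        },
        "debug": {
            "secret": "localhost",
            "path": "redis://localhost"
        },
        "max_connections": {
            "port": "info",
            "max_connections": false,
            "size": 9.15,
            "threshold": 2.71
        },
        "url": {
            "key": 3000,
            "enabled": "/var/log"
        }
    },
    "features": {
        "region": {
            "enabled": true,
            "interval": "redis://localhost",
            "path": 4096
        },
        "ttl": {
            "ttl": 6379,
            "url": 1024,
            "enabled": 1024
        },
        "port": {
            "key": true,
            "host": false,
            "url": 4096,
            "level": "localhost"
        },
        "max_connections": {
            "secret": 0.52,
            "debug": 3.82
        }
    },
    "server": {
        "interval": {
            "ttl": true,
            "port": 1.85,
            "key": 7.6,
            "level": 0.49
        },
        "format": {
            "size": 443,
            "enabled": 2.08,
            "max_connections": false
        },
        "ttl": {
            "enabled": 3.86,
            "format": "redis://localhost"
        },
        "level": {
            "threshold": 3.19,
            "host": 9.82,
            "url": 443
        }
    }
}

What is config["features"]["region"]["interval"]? "redis://localhost"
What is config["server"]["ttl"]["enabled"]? 3.86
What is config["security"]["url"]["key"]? 3000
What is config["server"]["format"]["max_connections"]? False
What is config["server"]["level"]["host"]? 9.82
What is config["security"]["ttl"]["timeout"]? "development"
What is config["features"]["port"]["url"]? 4096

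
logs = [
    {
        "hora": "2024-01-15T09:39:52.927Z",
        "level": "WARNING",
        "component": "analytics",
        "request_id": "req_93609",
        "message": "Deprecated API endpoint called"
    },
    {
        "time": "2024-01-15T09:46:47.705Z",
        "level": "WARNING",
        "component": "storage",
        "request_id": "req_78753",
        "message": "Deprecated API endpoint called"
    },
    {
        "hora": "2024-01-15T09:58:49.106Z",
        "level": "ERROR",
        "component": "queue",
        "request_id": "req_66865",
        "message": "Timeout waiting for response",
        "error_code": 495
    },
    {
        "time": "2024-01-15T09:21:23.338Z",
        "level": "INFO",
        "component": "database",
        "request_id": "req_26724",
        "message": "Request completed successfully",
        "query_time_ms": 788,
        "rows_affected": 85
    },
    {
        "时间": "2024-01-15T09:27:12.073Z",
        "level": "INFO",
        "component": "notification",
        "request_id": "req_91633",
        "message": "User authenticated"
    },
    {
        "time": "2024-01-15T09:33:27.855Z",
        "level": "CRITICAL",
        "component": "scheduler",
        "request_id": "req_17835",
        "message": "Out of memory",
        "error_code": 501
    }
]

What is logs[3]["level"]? "INFO"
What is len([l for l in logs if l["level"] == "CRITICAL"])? 1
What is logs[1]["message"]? "Deprecated API endpoint called"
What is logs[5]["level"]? "CRITICAL"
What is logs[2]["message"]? "Timeout waiting for response"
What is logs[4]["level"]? "INFO"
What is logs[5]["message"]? "Out of memory"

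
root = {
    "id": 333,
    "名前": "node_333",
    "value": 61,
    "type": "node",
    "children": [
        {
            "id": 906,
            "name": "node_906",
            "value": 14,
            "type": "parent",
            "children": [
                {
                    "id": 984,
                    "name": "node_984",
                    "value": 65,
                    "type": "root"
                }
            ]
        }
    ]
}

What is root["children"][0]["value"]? 14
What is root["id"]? 333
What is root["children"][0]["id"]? 906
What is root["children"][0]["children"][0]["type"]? "root"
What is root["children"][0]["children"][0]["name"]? "node_984"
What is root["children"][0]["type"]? "parent"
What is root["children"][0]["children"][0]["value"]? 65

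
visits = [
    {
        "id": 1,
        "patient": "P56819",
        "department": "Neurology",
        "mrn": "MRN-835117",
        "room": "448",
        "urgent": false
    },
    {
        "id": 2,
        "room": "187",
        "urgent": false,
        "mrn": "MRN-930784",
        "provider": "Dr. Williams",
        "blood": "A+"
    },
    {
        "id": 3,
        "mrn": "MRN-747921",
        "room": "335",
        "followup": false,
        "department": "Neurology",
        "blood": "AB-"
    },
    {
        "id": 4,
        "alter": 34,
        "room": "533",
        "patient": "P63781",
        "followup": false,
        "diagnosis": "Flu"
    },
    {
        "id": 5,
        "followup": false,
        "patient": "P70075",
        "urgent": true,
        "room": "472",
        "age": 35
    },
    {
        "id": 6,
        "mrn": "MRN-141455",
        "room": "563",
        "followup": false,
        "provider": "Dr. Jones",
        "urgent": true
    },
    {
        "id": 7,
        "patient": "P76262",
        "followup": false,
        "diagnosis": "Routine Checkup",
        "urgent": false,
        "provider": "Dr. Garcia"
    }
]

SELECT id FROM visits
[1, 2, 3, 4, 5, 6, 7]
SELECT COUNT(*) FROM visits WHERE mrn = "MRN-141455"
1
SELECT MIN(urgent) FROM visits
False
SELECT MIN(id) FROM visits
1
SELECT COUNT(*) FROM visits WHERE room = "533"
1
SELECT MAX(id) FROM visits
7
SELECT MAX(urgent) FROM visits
True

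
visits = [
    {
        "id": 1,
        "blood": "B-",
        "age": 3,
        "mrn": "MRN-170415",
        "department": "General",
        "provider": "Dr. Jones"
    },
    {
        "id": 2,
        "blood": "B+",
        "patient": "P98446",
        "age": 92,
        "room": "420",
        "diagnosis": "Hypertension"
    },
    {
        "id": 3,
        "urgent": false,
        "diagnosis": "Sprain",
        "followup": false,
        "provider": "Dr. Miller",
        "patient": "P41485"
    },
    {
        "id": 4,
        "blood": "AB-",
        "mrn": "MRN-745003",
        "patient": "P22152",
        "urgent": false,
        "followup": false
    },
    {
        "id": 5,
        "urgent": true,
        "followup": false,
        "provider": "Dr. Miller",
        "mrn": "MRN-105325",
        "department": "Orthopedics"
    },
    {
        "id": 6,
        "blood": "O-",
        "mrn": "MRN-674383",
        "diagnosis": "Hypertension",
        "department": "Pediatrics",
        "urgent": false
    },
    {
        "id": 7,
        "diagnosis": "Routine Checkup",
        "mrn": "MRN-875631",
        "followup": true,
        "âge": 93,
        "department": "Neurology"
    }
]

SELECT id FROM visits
[1, 2, 3, 4, 5, 6, 7]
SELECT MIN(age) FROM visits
3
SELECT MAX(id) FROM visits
7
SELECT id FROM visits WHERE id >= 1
[1, 2, 3, 4, 5, 6, 7]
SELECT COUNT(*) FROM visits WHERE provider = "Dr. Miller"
2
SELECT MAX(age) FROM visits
92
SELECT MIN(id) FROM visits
1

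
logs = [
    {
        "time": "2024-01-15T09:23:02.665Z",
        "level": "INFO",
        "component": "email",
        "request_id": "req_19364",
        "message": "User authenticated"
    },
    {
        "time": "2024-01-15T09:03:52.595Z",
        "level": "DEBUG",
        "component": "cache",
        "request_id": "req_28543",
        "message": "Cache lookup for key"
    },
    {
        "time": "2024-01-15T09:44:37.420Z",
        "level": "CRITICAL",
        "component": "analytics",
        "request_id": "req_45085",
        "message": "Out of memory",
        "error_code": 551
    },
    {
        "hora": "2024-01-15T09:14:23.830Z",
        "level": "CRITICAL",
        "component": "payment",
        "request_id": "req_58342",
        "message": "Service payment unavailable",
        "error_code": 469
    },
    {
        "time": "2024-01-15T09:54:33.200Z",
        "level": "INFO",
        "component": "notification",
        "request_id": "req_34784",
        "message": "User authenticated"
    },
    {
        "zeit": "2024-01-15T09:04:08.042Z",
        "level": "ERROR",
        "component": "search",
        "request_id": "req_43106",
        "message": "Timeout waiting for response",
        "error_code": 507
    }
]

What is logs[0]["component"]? "email"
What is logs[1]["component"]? "cache"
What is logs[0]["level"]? "INFO"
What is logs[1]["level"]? "DEBUG"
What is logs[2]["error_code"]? 551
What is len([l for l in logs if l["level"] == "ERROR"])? 1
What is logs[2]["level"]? "CRITICAL"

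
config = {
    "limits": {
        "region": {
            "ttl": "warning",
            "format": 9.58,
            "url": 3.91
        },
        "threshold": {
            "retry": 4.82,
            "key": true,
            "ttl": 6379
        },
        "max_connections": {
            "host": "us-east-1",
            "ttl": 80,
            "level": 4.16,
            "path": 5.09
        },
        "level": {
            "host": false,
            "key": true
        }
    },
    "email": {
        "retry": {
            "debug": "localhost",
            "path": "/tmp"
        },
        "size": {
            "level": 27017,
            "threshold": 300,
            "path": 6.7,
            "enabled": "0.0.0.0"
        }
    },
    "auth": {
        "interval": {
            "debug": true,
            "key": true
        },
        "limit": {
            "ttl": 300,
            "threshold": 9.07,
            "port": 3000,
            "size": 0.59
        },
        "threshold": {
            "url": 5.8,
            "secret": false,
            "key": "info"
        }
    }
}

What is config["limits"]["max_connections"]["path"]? 5.09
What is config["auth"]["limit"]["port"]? 3000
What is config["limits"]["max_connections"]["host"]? "us-east-1"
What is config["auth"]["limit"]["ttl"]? 300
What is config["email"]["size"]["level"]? 27017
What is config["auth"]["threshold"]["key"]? "info"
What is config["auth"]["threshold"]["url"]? 5.8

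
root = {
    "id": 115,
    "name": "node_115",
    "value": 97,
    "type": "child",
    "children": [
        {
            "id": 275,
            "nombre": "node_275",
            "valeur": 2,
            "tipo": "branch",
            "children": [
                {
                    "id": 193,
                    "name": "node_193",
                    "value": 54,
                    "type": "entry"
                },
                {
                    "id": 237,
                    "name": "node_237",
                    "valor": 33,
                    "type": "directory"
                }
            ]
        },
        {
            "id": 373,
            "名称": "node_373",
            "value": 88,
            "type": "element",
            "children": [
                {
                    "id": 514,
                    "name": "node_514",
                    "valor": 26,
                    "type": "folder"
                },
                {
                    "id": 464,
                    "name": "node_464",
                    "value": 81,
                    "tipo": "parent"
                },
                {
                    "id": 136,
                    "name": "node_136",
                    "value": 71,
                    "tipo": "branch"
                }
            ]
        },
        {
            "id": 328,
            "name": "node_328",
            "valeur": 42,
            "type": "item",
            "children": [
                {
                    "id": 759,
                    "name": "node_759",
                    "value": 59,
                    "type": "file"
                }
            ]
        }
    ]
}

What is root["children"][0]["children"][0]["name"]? "node_193"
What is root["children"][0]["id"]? 275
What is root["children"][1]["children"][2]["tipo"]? "branch"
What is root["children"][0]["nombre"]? "node_275"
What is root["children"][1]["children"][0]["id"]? 514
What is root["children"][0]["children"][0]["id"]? 193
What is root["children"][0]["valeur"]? 2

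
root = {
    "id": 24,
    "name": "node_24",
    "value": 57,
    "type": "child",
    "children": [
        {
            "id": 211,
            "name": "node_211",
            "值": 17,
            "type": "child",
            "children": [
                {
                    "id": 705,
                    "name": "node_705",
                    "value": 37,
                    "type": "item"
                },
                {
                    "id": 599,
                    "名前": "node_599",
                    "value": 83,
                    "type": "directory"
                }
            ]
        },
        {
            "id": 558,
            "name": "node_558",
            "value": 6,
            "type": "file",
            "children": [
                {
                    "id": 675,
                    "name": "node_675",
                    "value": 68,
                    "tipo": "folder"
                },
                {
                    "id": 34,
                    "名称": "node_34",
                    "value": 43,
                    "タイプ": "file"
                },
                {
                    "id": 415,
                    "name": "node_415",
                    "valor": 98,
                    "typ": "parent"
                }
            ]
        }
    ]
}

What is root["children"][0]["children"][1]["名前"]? "node_599"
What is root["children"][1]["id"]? 558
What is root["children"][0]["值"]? 17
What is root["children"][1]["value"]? 6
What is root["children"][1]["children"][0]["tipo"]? "folder"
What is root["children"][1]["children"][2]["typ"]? "parent"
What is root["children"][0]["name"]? "node_211"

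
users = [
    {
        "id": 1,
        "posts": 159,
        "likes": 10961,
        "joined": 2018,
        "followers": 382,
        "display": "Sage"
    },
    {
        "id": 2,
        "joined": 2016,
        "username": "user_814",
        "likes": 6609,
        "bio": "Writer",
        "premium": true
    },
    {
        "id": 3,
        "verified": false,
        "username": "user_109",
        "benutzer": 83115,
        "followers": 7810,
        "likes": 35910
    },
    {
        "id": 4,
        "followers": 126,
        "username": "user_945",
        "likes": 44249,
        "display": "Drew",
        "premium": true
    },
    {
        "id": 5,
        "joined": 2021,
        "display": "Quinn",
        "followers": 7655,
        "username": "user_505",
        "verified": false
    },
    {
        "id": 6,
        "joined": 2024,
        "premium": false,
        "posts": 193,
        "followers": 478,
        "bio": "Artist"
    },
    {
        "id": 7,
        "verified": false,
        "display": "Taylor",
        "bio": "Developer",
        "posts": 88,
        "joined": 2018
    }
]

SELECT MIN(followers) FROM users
126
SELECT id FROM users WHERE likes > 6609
[1, 3, 4]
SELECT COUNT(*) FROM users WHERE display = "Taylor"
1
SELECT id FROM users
[1, 2, 3, 4, 5, 6, 7]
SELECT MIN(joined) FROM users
2016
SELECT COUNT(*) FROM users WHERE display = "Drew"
1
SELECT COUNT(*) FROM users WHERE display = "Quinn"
1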